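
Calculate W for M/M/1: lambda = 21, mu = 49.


W = 1/(mu - lambda) = 1/(49 - 21) = 0.0357 hours

0.0357 hours


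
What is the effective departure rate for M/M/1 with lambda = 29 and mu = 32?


For a stable queue (lambda < mu), throughput = lambda = 29 per hour

29 per hour


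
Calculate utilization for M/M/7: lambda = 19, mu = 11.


rho = lambda/(c*mu) = 19/(7*11) = 0.2468

0.2468


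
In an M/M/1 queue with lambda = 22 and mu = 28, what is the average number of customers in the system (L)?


rho = 22/28; L = rho/(1-rho) = 3.67

3.67


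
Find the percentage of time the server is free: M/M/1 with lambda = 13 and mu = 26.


Idle fraction = (1 - rho) * 100 = (1 - 13/26) * 100 = 50.0%

50.0%


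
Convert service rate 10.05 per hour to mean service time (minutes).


Mean service time = 60/mu = 60/10.05 = 5.97 minutes

5.97 minutes


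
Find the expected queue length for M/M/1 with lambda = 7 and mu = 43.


rho = 7/43; Lq = rho^2/(1-rho) = 0.03

0.03


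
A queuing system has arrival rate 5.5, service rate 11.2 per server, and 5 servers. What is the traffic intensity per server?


rho = lambda / (c * mu) = 5.5 / (5 * 11.2) = 0.0982

0.0982


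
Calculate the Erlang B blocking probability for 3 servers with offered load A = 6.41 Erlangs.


B(N,A) = (A^N/N!) / sum(A^k/k!, k=0..N) with N=3, A=6.41 = 0.6109

0.6109


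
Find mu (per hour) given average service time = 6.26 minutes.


mu = 60 / avg_service_time = 60 / 6.26 = 9.58 per hour

9.58 per hour


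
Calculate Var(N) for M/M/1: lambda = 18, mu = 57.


rho = 18/57; Var(N) = rho/(1-rho)^2 = 0.67

0.67


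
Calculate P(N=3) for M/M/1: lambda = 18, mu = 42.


rho = 18/42; P(n) = (1-rho)*rho^n = (1-18/42)*(18/42)^3 = 0.045

0.045


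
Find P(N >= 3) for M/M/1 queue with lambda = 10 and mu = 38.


P(N >= 3) = rho^3 = (10/38)^3 = 0.0182

0.0182


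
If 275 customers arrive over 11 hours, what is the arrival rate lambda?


lambda = total arrivals / time = 275 / 11 = 25.0 per hour

25.0 per hour


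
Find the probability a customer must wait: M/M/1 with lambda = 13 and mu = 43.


P(wait) = rho = lambda/mu = 13/43 = 0.3023

0.3023


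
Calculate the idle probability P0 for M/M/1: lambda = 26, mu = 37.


P0 = 1 - rho = 1 - 26/37 = 0.2973

0.2973


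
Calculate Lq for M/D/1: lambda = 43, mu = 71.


M/D/1: Lq = rho^2 / (2*(1-rho)) where rho = 43/71; Lq = 0.47

0.47


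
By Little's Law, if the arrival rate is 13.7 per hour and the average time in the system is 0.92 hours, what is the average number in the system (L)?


L = lambda * W = 13.7 * 0.92 = 12.6

12.6


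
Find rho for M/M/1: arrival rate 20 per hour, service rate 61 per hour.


rho = lambda/mu = 20/61 = 0.3279

0.3279


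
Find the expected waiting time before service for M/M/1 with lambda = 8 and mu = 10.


rho = 8/10; Wq = rho/(mu - lambda) = 0.4 hours

0.4 hours


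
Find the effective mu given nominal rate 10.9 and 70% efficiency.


Effective rate = mu * efficiency = 10.9 * 0.7 = 7.63 per hour

7.63 per hour


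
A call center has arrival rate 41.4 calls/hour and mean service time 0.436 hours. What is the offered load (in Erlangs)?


Offered load a = lambda * E[S] = 41.4 * 0.436 = 18.05 Erlangs

18.05 Erlangs


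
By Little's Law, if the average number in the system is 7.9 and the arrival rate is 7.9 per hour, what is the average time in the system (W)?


W = L / lambda = 7.9 / 7.9 = 1.0 hours

1.0 hours


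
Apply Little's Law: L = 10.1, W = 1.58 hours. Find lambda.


lambda = L / W = 10.1 / 1.58 = 6.39 per hour

6.39 per hour


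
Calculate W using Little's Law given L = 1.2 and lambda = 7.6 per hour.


W = L / lambda = 1.2 / 7.6 = 0.1579 hours

0.1579 hours


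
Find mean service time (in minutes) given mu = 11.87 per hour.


Mean service time = 60/mu = 60/11.87 = 5.05 minutes

5.05 minutes


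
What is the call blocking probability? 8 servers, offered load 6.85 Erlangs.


B(N,A) = (A^N/N!) / sum(A^k/k!, k=0..N) with N=8, A=6.85 = 0.1702

0.1702


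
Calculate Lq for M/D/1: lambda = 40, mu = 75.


M/D/1: Lq = rho^2 / (2*(1-rho)) where rho = 40/75; Lq = 0.3

0.3


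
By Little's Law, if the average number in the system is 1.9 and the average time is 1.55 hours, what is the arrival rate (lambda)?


lambda = L / W = 1.9 / 1.55 = 1.23 per hour

1.23 per hour


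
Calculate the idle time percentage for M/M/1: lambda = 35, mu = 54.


Idle fraction = (1 - rho) * 100 = (1 - 35/54) * 100 = 35.2%

35.2%


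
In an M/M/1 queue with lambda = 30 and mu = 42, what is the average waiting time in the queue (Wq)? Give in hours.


rho = 30/42; Wq = rho/(mu - lambda) = 0.0595 hours

0.0595 hours


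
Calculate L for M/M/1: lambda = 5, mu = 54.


rho = 5/54; L = rho/(1-rho) = 0.1

0.1


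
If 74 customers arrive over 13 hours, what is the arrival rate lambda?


lambda = total arrivals / time = 74 / 13 = 5.69 per hour

5.69 per hour


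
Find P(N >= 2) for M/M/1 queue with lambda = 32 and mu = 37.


P(N >= 2) = rho^2 = (32/37)^2 = 0.748

0.748


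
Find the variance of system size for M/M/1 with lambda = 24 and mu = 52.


rho = 24/52; Var(N) = rho/(1-rho)^2 = 1.59

1.59


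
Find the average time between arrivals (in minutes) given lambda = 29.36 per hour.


Mean interarrival time = 60/lambda = 60/29.36 = 2.04 minutes

2.04 minutes


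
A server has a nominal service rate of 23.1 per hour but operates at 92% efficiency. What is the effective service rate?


Effective rate = mu * efficiency = 23.1 * 0.92 = 21.25 per hour

21.25 per hour


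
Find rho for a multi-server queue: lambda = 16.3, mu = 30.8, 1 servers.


rho = lambda / (c * mu) = 16.3 / (1 * 30.8) = 0.5292

0.5292


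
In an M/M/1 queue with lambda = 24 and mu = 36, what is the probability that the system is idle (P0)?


P0 = 1 - rho = 1 - 24/36 = 0.3333

0.3333


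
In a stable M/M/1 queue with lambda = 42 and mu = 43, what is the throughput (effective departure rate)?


For a stable queue (lambda < mu), throughput = lambda = 42 per hour

42 per hour


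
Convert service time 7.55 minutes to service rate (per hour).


mu = 60 / avg_service_time = 60 / 7.55 = 7.95 per hour

7.95 per hour


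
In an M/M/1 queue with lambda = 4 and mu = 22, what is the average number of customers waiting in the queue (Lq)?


rho = 4/22; Lq = rho^2/(1-rho) = 0.04

0.04


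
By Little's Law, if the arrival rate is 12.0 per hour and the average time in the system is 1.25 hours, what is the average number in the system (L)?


L = lambda * W = 12.0 * 1.25 = 15.0

15.0


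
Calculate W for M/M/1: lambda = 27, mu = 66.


W = 1/(mu - lambda) = 1/(66 - 27) = 0.0256 hours

0.0256 hours


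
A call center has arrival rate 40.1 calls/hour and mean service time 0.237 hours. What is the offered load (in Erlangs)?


Offered load a = lambda * E[S] = 40.1 * 0.237 = 9.5 Erlangs

9.5 Erlangs


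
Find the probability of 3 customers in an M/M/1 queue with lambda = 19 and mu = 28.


rho = 19/28; P(n) = (1-rho)*rho^n = (1-19/28)*(19/28)^3 = 0.1004

0.1004


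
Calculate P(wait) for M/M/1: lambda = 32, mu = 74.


P(wait) = rho = lambda/mu = 32/74 = 0.4324

0.4324


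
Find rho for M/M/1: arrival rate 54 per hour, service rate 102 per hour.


rho = lambda/mu = 54/102 = 0.5294

0.5294


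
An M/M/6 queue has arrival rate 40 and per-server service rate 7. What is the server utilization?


rho = lambda/(c*mu) = 40/(6*7) = 0.9524

0.9524


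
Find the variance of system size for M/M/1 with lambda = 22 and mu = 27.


rho = 22/27; Var(N) = rho/(1-rho)^2 = 23.76

23.76


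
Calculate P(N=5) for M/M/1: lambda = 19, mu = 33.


rho = 19/33; P(n) = (1-rho)*rho^n = (1-19/33)*(19/33)^5 = 0.0268

0.0268


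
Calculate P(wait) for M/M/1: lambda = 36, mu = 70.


P(wait) = rho = lambda/mu = 36/70 = 0.5143

0.5143


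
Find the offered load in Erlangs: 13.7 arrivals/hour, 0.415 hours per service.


Offered load a = lambda * E[S] = 13.7 * 0.415 = 5.69 Erlangs

5.69 Erlangs


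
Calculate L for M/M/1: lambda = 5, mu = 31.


rho = 5/31; L = rho/(1-rho) = 0.19

0.19


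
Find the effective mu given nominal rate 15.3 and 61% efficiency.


Effective rate = mu * efficiency = 15.3 * 0.61 = 9.33 per hour

9.33 per hour


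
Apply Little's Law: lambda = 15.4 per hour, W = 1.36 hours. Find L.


L = lambda * W = 15.4 * 1.36 = 20.94

20.94


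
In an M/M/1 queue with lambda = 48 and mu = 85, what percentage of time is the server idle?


Idle fraction = (1 - rho) * 100 = (1 - 48/85) * 100 = 43.5%

43.5%


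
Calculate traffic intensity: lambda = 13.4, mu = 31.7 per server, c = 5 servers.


rho = lambda / (c * mu) = 13.4 / (5 * 31.7) = 0.0845

0.0845


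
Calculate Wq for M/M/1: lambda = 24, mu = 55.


rho = 24/55; Wq = rho/(mu - lambda) = 0.0141 hours

0.0141 hours


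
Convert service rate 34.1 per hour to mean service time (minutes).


Mean service time = 60/mu = 60/34.1 = 1.76 minutes

1.76 minutes


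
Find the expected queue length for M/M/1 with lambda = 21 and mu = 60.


rho = 21/60; Lq = rho^2/(1-rho) = 0.19

0.19


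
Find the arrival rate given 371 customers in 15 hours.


lambda = total arrivals / time = 371 / 15 = 24.73 per hour

24.73 per hour


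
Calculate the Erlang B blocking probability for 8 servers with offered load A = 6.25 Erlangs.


B(N,A) = (A^N/N!) / sum(A^k/k!, k=0..N) with N=8, A=6.25 = 0.1359

0.1359


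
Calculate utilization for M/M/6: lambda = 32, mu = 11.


rho = lambda/(c*mu) = 32/(6*11) = 0.4848

0.4848


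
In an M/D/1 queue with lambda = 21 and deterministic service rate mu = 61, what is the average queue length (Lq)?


M/D/1: Lq = rho^2 / (2*(1-rho)) where rho = 21/61; Lq = 0.09

0.09


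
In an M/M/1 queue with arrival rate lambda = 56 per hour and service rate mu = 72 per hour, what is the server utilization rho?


rho = lambda/mu = 56/72 = 0.7778

0.7778


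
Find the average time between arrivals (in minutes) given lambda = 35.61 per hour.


Mean interarrival time = 60/lambda = 60/35.61 = 1.68 minutes

1.68 minutes


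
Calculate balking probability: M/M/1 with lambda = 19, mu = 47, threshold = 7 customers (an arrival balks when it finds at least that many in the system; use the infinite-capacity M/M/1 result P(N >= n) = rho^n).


P(N >= 7) = rho^7 = (19/47)^7 = 0.0018

0.0018


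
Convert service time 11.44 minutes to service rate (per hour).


mu = 60 / avg_service_time = 60 / 11.44 = 5.24 per hour

5.24 per hour


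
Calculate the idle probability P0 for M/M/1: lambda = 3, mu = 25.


P0 = 1 - rho = 1 - 3/25 = 0.88

0.88


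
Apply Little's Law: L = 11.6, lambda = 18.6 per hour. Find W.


W = L / lambda = 11.6 / 18.6 = 0.6237 hours

0.6237 hours


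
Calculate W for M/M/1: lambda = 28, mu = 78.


W = 1/(mu - lambda) = 1/(78 - 28) = 0.02 hours

0.02 hours


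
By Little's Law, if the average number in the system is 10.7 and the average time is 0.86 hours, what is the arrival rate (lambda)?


lambda = L / W = 10.7 / 0.86 = 12.44 per hour

12.44 per hour


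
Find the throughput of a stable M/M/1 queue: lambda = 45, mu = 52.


For a stable queue (lambda < mu), throughput = lambda = 45 per hour

45 per hour


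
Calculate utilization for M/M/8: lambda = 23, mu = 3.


rho = lambda/(c*mu) = 23/(8*3) = 0.9583

0.9583


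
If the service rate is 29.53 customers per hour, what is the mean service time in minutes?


Mean service time = 60/mu = 60/29.53 = 2.03 minutes

2.03 minutes


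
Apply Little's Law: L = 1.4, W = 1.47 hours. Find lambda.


lambda = L / W = 1.4 / 1.47 = 0.95 per hour

0.95 per hour


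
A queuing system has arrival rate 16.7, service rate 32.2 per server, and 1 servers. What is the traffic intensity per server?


rho = lambda / (c * mu) = 16.7 / (1 * 32.2) = 0.5186

0.5186


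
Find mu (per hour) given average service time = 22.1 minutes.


mu = 60 / avg_service_time = 60 / 22.1 = 2.71 per hour

2.71 per hour


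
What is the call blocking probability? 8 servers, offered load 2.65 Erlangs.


B(N,A) = (A^N/N!) / sum(A^k/k!, k=0..N) with N=8, A=2.65 = 0.0043

0.0043


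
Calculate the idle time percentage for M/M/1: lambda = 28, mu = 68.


Idle fraction = (1 - rho) * 100 = (1 - 28/68) * 100 = 58.8%

58.8%


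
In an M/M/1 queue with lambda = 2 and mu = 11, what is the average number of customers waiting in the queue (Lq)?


rho = 2/11; Lq = rho^2/(1-rho) = 0.04

0.04


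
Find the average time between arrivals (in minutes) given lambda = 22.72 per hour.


Mean interarrival time = 60/lambda = 60/22.72 = 2.64 minutes

2.64 minutes


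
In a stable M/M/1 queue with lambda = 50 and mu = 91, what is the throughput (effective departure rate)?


For a stable queue (lambda < mu), throughput = lambda = 50 per hour

50 per hour


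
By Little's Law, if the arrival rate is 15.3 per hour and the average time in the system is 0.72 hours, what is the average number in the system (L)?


L = lambda * W = 15.3 * 0.72 = 11.02

11.02


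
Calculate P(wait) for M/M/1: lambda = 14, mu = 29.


P(wait) = rho = lambda/mu = 14/29 = 0.4828

0.4828


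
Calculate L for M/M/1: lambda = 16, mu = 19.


rho = 16/19; L = rho/(1-rho) = 5.33

5.33


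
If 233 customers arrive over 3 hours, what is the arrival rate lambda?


lambda = total arrivals / time = 233 / 3 = 77.67 per hour

77.67 per hour


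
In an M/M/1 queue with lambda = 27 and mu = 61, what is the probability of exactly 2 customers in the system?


rho = 27/61; P(n) = (1-rho)*rho^n = (1-27/61)*(27/61)^2 = 0.1092

0.1092


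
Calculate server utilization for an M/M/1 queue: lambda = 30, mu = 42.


rho = lambda/mu = 30/42 = 0.7143

0.7143


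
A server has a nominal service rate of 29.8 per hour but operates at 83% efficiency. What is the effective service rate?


Effective rate = mu * efficiency = 29.8 * 0.83 = 24.73 per hour

24.73 per hour


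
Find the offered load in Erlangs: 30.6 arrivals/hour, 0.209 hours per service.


Offered load a = lambda * E[S] = 30.6 * 0.209 = 6.4 Erlangs

6.4 Erlangs


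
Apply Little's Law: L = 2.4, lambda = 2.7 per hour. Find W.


W = L / lambda = 2.4 / 2.7 = 0.8889 hours

0.8889 hours


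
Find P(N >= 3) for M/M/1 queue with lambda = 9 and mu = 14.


P(N >= 3) = rho^3 = (9/14)^3 = 0.2657

0.2657


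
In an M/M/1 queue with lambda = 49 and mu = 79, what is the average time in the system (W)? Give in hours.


W = 1/(mu - lambda) = 1/(79 - 49) = 0.0333 hours

0.0333 hours


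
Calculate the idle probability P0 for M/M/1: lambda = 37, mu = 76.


P0 = 1 - rho = 1 - 37/76 = 0.5132

0.5132


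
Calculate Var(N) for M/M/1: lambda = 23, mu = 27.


rho = 23/27; Var(N) = rho/(1-rho)^2 = 38.81

38.81


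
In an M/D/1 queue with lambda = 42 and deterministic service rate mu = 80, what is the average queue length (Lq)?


M/D/1: Lq = rho^2 / (2*(1-rho)) where rho = 42/80; Lq = 0.29

0.29


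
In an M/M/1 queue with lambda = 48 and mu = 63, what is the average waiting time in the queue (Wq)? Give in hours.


rho = 48/63; Wq = rho/(mu - lambda) = 0.0508 hours

0.0508 hours


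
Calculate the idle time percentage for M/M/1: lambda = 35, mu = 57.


Idle fraction = (1 - rho) * 100 = (1 - 35/57) * 100 = 38.6%

38.6%


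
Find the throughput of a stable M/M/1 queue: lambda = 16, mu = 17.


For a stable queue (lambda < mu), throughput = lambda = 16 per hour

16 per hour


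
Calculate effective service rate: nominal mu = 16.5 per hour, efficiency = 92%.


Effective rate = mu * efficiency = 16.5 * 0.92 = 15.18 per hour

15.18 per hour


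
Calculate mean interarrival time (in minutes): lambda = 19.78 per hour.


Mean interarrival time = 60/lambda = 60/19.78 = 3.03 minutes

3.03 minutes


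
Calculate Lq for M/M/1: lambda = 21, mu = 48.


rho = 21/48; Lq = rho^2/(1-rho) = 0.34

0.34


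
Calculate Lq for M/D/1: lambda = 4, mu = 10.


M/D/1: Lq = rho^2 / (2*(1-rho)) where rho = 4/10; Lq = 0.13

0.13


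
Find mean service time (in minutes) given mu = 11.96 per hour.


Mean service time = 60/mu = 60/11.96 = 5.02 minutes

5.02 minutes


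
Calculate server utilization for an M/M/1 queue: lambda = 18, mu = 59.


rho = lambda/mu = 18/59 = 0.3051

0.3051


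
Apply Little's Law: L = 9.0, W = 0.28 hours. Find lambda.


lambda = L / W = 9.0 / 0.28 = 32.14 per hour

32.14 per hour


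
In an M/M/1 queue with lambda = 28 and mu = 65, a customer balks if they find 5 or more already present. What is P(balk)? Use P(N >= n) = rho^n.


P(N >= 5) = rho^5 = (28/65)^5 = 0.0148

0.0148


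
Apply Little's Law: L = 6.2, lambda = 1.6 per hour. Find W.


W = L / lambda = 6.2 / 1.6 = 3.875 hours

3.875 hours


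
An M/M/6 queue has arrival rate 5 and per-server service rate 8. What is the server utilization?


rho = lambda/(c*mu) = 5/(6*8) = 0.1042

0.1042


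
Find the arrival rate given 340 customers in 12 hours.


lambda = total arrivals / time = 340 / 12 = 28.33 per hour

28.33 per hour


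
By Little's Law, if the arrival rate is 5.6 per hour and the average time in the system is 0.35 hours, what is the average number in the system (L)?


L = lambda * W = 5.6 * 0.35 = 1.96

1.96


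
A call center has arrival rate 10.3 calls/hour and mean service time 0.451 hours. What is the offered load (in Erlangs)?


Offered load a = lambda * E[S] = 10.3 * 0.451 = 4.65 Erlangs

4.65 Erlangs


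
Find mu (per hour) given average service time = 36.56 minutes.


mu = 60 / avg_service_time = 60 / 36.56 = 1.64 per hour

1.64 per hour


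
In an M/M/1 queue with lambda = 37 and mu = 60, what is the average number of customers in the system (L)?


rho = 37/60; L = rho/(1-rho) = 1.61

1.61


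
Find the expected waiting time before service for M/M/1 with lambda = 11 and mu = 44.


rho = 11/44; Wq = rho/(mu - lambda) = 0.0076 hours

0.0076 hours


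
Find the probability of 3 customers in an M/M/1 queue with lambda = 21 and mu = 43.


rho = 21/43; P(n) = (1-rho)*rho^n = (1-21/43)*(21/43)^3 = 0.0596

0.0596


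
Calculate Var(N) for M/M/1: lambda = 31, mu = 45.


rho = 31/45; Var(N) = rho/(1-rho)^2 = 7.12

7.12


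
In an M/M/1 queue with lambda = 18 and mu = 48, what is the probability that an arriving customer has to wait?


P(wait) = rho = lambda/mu = 18/48 = 0.375

0.375


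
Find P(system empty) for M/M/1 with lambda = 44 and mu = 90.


P0 = 1 - rho = 1 - 44/90 = 0.5111

0.5111


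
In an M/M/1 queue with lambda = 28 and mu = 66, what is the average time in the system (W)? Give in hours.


W = 1/(mu - lambda) = 1/(66 - 28) = 0.0263 hours

0.0263 hours


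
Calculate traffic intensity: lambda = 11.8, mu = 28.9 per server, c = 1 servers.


rho = lambda / (c * mu) = 11.8 / (1 * 28.9) = 0.4083

0.4083


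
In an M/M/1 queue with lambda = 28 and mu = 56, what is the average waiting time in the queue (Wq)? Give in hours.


rho = 28/56; Wq = rho/(mu - lambda) = 0.0179 hours

0.0179 hours


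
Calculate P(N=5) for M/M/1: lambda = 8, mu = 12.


rho = 8/12; P(n) = (1-rho)*rho^n = (1-8/12)*(8/12)^5 = 0.0439

0.0439


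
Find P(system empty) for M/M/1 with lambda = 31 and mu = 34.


P0 = 1 - rho = 1 - 31/34 = 0.0882

0.0882


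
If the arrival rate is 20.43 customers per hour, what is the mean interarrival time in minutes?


Mean interarrival time = 60/lambda = 60/20.43 = 2.94 minutes

2.94 minutes


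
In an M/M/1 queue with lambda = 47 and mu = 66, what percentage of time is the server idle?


Idle fraction = (1 - rho) * 100 = (1 - 47/66) * 100 = 28.8%

28.8%


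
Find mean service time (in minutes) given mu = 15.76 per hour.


Mean service time = 60/mu = 60/15.76 = 3.81 minutes

3.81 minutes


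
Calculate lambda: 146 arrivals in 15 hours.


lambda = total arrivals / time = 146 / 15 = 9.73 per hour

9.73 per hour


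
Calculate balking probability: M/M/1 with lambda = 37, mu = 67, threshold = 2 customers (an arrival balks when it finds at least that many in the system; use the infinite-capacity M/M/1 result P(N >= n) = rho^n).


P(N >= 2) = rho^2 = (37/67)^2 = 0.305

0.305


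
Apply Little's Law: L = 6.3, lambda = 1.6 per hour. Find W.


W = L / lambda = 6.3 / 1.6 = 3.9375 hours

3.9375 hours


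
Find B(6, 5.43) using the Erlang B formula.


B(N,A) = (A^N/N!) / sum(A^k/k!, k=0..N) with N=6, A=5.43 = 0.2239

0.2239


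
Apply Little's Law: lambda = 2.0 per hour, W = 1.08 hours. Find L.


L = lambda * W = 2.0 * 1.08 = 2.16

2.16


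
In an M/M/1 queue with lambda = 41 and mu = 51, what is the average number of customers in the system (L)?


rho = 41/51; L = rho/(1-rho) = 4.1

4.1


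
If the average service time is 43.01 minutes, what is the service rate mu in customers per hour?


mu = 60 / avg_service_time = 60 / 43.01 = 1.4 per hour

1.4 per hour


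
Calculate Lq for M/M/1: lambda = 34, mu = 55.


rho = 34/55; Lq = rho^2/(1-rho) = 1.0

1.0


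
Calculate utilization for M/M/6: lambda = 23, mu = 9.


rho = lambda/(c*mu) = 23/(6*9) = 0.4259

0.4259


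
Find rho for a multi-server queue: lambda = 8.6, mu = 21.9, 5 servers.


rho = lambda / (c * mu) = 8.6 / (5 * 21.9) = 0.0785

0.0785


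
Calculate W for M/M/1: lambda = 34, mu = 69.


W = 1/(mu - lambda) = 1/(69 - 34) = 0.0286 hours

0.0286 hours


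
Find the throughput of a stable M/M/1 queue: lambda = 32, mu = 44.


For a stable queue (lambda < mu), throughput = lambda = 32 per hour

32 per hour


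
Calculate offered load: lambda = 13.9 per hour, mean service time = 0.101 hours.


Offered load a = lambda * E[S] = 13.9 * 0.101 = 1.4 Erlangs

1.4 Erlangs


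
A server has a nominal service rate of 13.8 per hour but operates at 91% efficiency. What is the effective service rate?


Effective rate = mu * efficiency = 13.8 * 0.91 = 12.56 per hour

12.56 per hour


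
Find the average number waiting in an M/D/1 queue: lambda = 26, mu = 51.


M/D/1: Lq = rho^2 / (2*(1-rho)) where rho = 26/51; Lq = 0.27

0.27


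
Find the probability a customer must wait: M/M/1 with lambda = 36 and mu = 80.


P(wait) = rho = lambda/mu = 36/80 = 0.45

0.45


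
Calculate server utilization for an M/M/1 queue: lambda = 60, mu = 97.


rho = lambda/mu = 60/97 = 0.6186

0.6186


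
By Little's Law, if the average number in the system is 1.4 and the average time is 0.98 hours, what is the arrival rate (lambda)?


lambda = L / W = 1.4 / 0.98 = 1.43 per hour

1.43 per hour


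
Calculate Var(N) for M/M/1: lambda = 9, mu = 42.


rho = 9/42; Var(N) = rho/(1-rho)^2 = 0.35

0.35


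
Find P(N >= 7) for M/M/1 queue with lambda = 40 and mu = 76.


P(N >= 7) = rho^7 = (40/76)^7 = 0.0112

0.0112


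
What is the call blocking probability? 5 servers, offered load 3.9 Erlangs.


B(N,A) = (A^N/N!) / sum(A^k/k!, k=0..N) with N=5, A=3.9 = 0.1901

0.1901


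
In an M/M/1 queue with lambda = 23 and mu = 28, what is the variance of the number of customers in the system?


rho = 23/28; Var(N) = rho/(1-rho)^2 = 25.76

25.76


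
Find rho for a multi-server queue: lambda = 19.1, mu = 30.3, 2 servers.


rho = lambda / (c * mu) = 19.1 / (2 * 30.3) = 0.3152

0.3152


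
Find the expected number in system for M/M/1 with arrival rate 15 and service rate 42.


rho = 15/42; L = rho/(1-rho) = 0.56

0.56


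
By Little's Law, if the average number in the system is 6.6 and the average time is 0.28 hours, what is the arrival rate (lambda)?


lambda = L / W = 6.6 / 0.28 = 23.57 per hour

23.57 per hour


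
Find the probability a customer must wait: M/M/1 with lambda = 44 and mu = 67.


P(wait) = rho = lambda/mu = 44/67 = 0.6567

0.6567


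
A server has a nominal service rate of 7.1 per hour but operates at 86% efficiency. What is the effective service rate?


Effective rate = mu * efficiency = 7.1 * 0.86 = 6.11 per hour

6.11 per hour


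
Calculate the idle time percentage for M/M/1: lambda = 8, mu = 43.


Idle fraction = (1 - rho) * 100 = (1 - 8/43) * 100 = 81.4%

81.4%


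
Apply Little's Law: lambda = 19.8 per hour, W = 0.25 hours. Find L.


L = lambda * W = 19.8 * 0.25 = 4.95

4.95


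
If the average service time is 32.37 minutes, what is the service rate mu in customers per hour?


mu = 60 / avg_service_time = 60 / 32.37 = 1.85 per hour

1.85 per hour


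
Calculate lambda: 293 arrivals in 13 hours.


lambda = total arrivals / time = 293 / 13 = 22.54 per hour

22.54 per hour


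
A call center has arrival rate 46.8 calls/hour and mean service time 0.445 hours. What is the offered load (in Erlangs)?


Offered load a = lambda * E[S] = 46.8 * 0.445 = 20.83 Erlangs

20.83 Erlangs


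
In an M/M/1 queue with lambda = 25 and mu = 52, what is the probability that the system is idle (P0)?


P0 = 1 - rho = 1 - 25/52 = 0.5192

0.5192


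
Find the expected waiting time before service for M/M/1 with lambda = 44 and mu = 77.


rho = 44/77; Wq = rho/(mu - lambda) = 0.0173 hours

0.0173 hours


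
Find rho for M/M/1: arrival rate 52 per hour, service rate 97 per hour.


rho = lambda/mu = 52/97 = 0.5361

0.5361


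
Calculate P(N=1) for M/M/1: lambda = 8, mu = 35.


rho = 8/35; P(n) = (1-rho)*rho^n = (1-8/35)*(8/35)^1 = 0.1763

0.1763


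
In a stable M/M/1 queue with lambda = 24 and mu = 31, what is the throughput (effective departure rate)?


For a stable queue (lambda < mu), throughput = lambda = 24 per hour

24 per hour


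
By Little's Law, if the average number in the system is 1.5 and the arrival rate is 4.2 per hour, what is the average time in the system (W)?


W = L / lambda = 1.5 / 4.2 = 0.3571 hours

0.3571 hours


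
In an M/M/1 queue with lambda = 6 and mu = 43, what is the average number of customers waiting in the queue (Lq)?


rho = 6/43; Lq = rho^2/(1-rho) = 0.02

0.02


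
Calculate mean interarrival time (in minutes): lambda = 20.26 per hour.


Mean interarrival time = 60/lambda = 60/20.26 = 2.96 minutes

2.96 minutes


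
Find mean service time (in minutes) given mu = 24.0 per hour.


Mean service time = 60/mu = 60/24.0 = 2.5 minutes

2.5 minutes


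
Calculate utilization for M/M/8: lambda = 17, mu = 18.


rho = lambda/(c*mu) = 17/(8*18) = 0.1181

0.1181


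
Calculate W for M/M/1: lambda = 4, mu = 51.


W = 1/(mu - lambda) = 1/(51 - 4) = 0.0213 hours

0.0213 hours


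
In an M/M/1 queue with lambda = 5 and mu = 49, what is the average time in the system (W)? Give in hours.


W = 1/(mu - lambda) = 1/(49 - 5) = 0.0227 hours

0.0227 hours


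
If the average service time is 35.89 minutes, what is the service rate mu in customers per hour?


mu = 60 / avg_service_time = 60 / 35.89 = 1.67 per hour

1.67 per hour


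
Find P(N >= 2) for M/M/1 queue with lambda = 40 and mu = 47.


P(N >= 2) = rho^2 = (40/47)^2 = 0.7243

0.7243


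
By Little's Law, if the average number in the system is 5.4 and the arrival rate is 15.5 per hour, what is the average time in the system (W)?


W = L / lambda = 5.4 / 15.5 = 0.3484 hours

0.3484 hours


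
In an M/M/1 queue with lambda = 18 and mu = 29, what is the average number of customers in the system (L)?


rho = 18/29; L = rho/(1-rho) = 1.64

1.64


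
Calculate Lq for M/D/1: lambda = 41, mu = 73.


M/D/1: Lq = rho^2 / (2*(1-rho)) where rho = 41/73; Lq = 0.36

0.36


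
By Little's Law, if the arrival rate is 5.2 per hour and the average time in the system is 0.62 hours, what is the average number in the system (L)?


L = lambda * W = 5.2 * 0.62 = 3.22

3.22


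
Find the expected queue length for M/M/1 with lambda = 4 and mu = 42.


rho = 4/42; Lq = rho^2/(1-rho) = 0.01

0.01


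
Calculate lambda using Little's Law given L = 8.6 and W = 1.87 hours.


lambda = L / W = 8.6 / 1.87 = 4.6 per hour

4.6 per hour


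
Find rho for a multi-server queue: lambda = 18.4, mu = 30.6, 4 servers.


rho = lambda / (c * mu) = 18.4 / (4 * 30.6) = 0.1503

0.1503


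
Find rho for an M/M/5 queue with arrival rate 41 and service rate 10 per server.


rho = lambda/(c*mu) = 41/(5*10) = 0.82

0.82


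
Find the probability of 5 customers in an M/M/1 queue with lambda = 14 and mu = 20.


rho = 14/20; P(n) = (1-rho)*rho^n = (1-14/20)*(14/20)^5 = 0.0504

0.0504


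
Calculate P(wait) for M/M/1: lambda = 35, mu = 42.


P(wait) = rho = lambda/mu = 35/42 = 0.8333

0.8333


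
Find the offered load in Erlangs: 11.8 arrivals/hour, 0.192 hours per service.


Offered load a = lambda * E[S] = 11.8 * 0.192 = 2.27 Erlangs

2.27 Erlangs


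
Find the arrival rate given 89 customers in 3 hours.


lambda = total arrivals / time = 89 / 3 = 29.67 per hour

29.67 per hour


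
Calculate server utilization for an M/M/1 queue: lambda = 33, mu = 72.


rho = lambda/mu = 33/72 = 0.4583

0.4583


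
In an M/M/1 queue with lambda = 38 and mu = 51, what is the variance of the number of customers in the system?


rho = 38/51; Var(N) = rho/(1-rho)^2 = 11.47

11.47


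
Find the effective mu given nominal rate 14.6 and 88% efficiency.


Effective rate = mu * efficiency = 14.6 * 0.88 = 12.85 per hour

12.85 per hour


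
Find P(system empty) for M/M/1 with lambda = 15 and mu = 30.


P0 = 1 - rho = 1 - 15/30 = 0.5

0.5


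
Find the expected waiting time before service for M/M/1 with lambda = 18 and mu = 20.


rho = 18/20; Wq = rho/(mu - lambda) = 0.45 hours

0.45 hours


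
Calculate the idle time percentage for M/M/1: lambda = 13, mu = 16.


Idle fraction = (1 - rho) * 100 = (1 - 13/16) * 100 = 18.8%

18.8%


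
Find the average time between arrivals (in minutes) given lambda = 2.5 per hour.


Mean interarrival time = 60/lambda = 60/2.5 = 24.0 minutes

24.0 minutes


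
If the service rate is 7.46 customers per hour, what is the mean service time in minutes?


Mean service time = 60/mu = 60/7.46 = 8.04 minutes

8.04 minutes


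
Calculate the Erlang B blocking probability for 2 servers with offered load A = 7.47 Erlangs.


B(N,A) = (A^N/N!) / sum(A^k/k!, k=0..N) with N=2, A=7.47 = 0.7671

0.7671


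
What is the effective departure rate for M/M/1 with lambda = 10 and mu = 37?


For a stable queue (lambda < mu), throughput = lambda = 10 per hour

10 per hour


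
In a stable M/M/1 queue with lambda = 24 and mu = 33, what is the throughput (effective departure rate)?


For a stable queue (lambda < mu), throughput = lambda = 24 per hour

24 per hour


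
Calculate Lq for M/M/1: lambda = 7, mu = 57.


rho = 7/57; Lq = rho^2/(1-rho) = 0.02

0.02


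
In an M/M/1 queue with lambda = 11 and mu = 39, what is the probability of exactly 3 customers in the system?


rho = 11/39; P(n) = (1-rho)*rho^n = (1-11/39)*(11/39)^3 = 0.0161

0.0161


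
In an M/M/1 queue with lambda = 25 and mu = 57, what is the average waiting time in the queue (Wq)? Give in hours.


rho = 25/57; Wq = rho/(mu - lambda) = 0.0137 hours

0.0137 hours


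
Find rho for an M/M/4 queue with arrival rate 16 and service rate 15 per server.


rho = lambda/(c*mu) = 16/(4*15) = 0.2667

0.2667


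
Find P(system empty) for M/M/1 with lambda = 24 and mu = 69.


P0 = 1 - rho = 1 - 24/69 = 0.6522

0.6522


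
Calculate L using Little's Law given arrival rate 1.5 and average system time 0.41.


L = lambda * W = 1.5 * 0.41 = 0.62

0.62


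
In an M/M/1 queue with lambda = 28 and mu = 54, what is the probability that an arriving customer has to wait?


P(wait) = rho = lambda/mu = 28/54 = 0.5185

0.5185


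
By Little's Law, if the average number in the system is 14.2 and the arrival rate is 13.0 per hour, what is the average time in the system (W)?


W = L / lambda = 14.2 / 13.0 = 1.0923 hours

1.0923 hours


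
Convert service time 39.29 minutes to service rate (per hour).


mu = 60 / avg_service_time = 60 / 39.29 = 1.53 per hour

1.53 per hour


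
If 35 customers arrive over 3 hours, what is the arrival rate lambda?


lambda = total arrivals / time = 35 / 3 = 11.67 per hour

11.67 per hour


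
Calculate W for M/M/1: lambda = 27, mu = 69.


W = 1/(mu - lambda) = 1/(69 - 27) = 0.0238 hours

0.0238 hours


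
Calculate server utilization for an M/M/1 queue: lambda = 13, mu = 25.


rho = lambda/mu = 13/25 = 0.52

0.52


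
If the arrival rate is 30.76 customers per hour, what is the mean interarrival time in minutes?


Mean interarrival time = 60/lambda = 60/30.76 = 1.95 minutes

1.95 minutes


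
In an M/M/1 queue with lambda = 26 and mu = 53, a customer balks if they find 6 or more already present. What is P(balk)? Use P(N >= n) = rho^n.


P(N >= 6) = rho^6 = (26/53)^6 = 0.0139

0.0139


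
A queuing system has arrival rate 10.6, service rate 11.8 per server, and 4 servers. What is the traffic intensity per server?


rho = lambda / (c * mu) = 10.6 / (4 * 11.8) = 0.2246

0.2246


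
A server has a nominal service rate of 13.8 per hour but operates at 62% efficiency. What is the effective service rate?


Effective rate = mu * efficiency = 13.8 * 0.62 = 8.56 per hour

8.56 per hour


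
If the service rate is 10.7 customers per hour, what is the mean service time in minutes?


Mean service time = 60/mu = 60/10.7 = 5.61 minutes

5.61 minutes


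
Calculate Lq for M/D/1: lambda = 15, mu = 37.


M/D/1: Lq = rho^2 / (2*(1-rho)) where rho = 15/37; Lq = 0.14

0.14


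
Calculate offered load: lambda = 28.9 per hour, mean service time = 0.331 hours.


Offered load a = lambda * E[S] = 28.9 * 0.331 = 9.57 Erlangs

9.57 Erlangs


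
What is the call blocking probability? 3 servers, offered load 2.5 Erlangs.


B(N,A) = (A^N/N!) / sum(A^k/k!, k=0..N) with N=3, A=2.5 = 0.2822

0.2822


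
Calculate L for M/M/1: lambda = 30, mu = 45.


rho = 30/45; L = rho/(1-rho) = 2.0

2.0


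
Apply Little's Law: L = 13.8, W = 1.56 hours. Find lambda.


lambda = L / W = 13.8 / 1.56 = 8.85 per hour

8.85 per hour


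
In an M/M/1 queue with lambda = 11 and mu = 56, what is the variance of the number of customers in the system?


rho = 11/56; Var(N) = rho/(1-rho)^2 = 0.3

0.3


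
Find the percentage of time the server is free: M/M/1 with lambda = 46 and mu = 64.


Idle fraction = (1 - rho) * 100 = (1 - 46/64) * 100 = 28.1%

28.1%


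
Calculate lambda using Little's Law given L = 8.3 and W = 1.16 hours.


lambda = L / W = 8.3 / 1.16 = 7.16 per hour

7.16 per hour


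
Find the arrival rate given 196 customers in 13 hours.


lambda = total arrivals / time = 196 / 13 = 15.08 per hour

15.08 per hour


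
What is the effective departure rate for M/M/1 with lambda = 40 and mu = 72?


For a stable queue (lambda < mu), throughput = lambda = 40 per hour

40 per hour


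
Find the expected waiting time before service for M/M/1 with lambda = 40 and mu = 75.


rho = 40/75; Wq = rho/(mu - lambda) = 0.0152 hours

0.0152 hours


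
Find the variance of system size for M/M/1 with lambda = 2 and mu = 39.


rho = 2/39; Var(N) = rho/(1-rho)^2 = 0.06

0.06


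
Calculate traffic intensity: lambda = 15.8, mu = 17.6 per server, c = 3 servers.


rho = lambda / (c * mu) = 15.8 / (3 * 17.6) = 0.2992

0.2992


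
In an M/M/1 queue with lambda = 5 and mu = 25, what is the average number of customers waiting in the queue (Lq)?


rho = 5/25; Lq = rho^2/(1-rho) = 0.05

0.05


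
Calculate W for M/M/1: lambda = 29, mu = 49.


W = 1/(mu - lambda) = 1/(49 - 29) = 0.05 hours

0.05 hours


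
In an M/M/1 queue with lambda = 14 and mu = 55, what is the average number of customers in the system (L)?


rho = 14/55; L = rho/(1-rho) = 0.34

0.34


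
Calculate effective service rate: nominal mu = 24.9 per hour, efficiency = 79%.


Effective rate = mu * efficiency = 24.9 * 0.79 = 19.67 per hour

19.67 per hour


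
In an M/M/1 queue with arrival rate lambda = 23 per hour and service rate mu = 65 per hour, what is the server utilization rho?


rho = lambda/mu = 23/65 = 0.3538

0.3538


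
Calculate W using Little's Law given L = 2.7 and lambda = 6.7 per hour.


W = L / lambda = 2.7 / 6.7 = 0.403 hours

0.403 hours


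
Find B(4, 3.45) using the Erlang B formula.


B(N,A) = (A^N/N!) / sum(A^k/k!, k=0..N) with N=4, A=3.45 = 0.255

0.255


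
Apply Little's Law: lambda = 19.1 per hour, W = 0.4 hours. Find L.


L = lambda * W = 19.1 * 0.4 = 7.64

7.64


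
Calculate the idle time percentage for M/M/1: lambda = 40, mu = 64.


Idle fraction = (1 - rho) * 100 = (1 - 40/64) * 100 = 37.5%

37.5%


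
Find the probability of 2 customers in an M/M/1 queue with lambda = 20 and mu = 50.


rho = 20/50; P(n) = (1-rho)*rho^n = (1-20/50)*(20/50)^2 = 0.096

0.096


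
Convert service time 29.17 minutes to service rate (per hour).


mu = 60 / avg_service_time = 60 / 29.17 = 2.06 per hour

2.06 per hour


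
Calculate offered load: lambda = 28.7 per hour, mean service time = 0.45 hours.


Offered load a = lambda * E[S] = 28.7 * 0.45 = 12.92 Erlangs

12.92 Erlangs


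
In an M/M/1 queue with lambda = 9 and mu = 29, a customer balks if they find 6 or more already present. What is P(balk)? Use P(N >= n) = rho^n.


P(N >= 6) = rho^6 = (9/29)^6 = 0.0009

0.0009


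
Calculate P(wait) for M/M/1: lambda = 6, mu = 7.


P(wait) = rho = lambda/mu = 6/7 = 0.8571

0.8571


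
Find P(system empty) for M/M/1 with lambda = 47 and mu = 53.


P0 = 1 - rho = 1 - 47/53 = 0.1132

0.1132


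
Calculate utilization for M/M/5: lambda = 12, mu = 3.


rho = lambda/(c*mu) = 12/(5*3) = 0.8

0.8


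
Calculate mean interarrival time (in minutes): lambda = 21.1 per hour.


Mean interarrival time = 60/lambda = 60/21.1 = 2.84 minutes

2.84 minutes


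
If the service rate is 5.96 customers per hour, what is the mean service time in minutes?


Mean service time = 60/mu = 60/5.96 = 10.07 minutes

10.07 minutes


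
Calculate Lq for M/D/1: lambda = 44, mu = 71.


M/D/1: Lq = rho^2 / (2*(1-rho)) where rho = 44/71; Lq = 0.5

0.5


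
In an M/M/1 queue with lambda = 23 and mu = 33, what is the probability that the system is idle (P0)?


P0 = 1 - rho = 1 - 23/33 = 0.303

0.303


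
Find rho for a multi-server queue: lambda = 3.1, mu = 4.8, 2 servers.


rho = lambda / (c * mu) = 3.1 / (2 * 4.8) = 0.3229

0.3229


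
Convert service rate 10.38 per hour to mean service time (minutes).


Mean service time = 60/mu = 60/10.38 = 5.78 minutes

5.78 minutes


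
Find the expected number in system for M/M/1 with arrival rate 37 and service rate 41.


rho = 37/41; L = rho/(1-rho) = 9.25

9.25


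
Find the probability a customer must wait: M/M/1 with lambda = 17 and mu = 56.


P(wait) = rho = lambda/mu = 17/56 = 0.3036

0.3036


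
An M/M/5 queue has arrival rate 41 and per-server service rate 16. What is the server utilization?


rho = lambda/(c*mu) = 41/(5*16) = 0.5125

0.5125


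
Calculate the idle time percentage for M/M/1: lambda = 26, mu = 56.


Idle fraction = (1 - rho) * 100 = (1 - 26/56) * 100 = 53.6%

53.6%
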